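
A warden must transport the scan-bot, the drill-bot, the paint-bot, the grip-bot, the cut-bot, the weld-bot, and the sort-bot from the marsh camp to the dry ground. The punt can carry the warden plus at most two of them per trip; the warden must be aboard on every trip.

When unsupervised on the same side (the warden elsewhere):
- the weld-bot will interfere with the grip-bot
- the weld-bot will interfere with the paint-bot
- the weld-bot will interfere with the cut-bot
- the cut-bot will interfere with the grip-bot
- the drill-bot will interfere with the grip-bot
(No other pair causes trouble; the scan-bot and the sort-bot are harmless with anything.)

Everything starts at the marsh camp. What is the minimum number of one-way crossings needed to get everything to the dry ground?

11

Counting alone: the warden can take at most 2 across per trip to the dry ground, so moving all 7 needs at least 4 loaded trips out, with a return between consecutive ones — at least 7 crossings.
The safety rule pushes this higher. Following every safe sequence of crossings, the most of the 7 that can be at the dry ground as the punt arrives there on crossings 7, 9 is 5, 6 respectively — never all 7.
So no plan with fewer than 11 crossings exists, and this one achieves 11:
1. Warden goes to the dry ground with the grip-bot and the weld-bot.  [the marsh camp: the cut-bot, the drill-bot, the paint-bot, the scan-bot, the sort-bot | the dry ground: the grip-bot, the weld-bot]
2. Warden goes back to the marsh camp with the grip-bot.  [the marsh camp: the cut-bot, the drill-bot, the grip-bot, the paint-bot, the scan-bot, the sort-bot | the dry ground: the weld-bot]
3. Warden goes to the dry ground with the grip-bot and the scan-bot.  [the marsh camp: the cut-bot, the drill-bot, the paint-bot, the sort-bot | the dry ground: the grip-bot, the scan-bot, the weld-bot]
4. Warden goes back to the marsh camp with the grip-bot.  [the marsh camp: the cut-bot, the drill-bot, the grip-bot, the paint-bot, the sort-bot | the dry ground: the scan-bot, the weld-bot]
5. Warden goes to the dry ground with the drill-bot and the grip-bot.  [the marsh camp: the cut-bot, the paint-bot, the sort-bot | the dry ground: the drill-bot, the grip-bot, the scan-bot, the weld-bot]
6. Warden goes back to the marsh camp with the grip-bot.  [the marsh camp: the cut-bot, the grip-bot, the paint-bot, the sort-bot | the dry ground: the drill-bot, the scan-bot, the weld-bot]
7. Warden goes to the dry ground with the cut-bot and the paint-bot.  [the marsh camp: the grip-bot, the sort-bot | the dry ground: the cut-bot, the drill-bot, the paint-bot, the scan-bot, the weld-bot]
8. Warden goes back to the marsh camp with the weld-bot.  [the marsh camp: the grip-bot, the sort-bot, the weld-bot | the dry ground: the cut-bot, the drill-bot, the paint-bot, the scan-bot]
9. Warden goes to the dry ground with the grip-bot and the sort-bot.  [the marsh camp: the weld-bot | the dry ground: the cut-bot, the drill-bot, the grip-bot, the paint-bot, the scan-bot, the sort-bot]
10. Warden goes back to the marsh camp with the grip-bot.  [the marsh camp: the grip-bot, the weld-bot | the dry ground: the cut-bot, the drill-bot, the paint-bot, the scan-bot, the sort-bot]
11. Warden goes to the dry ground with the grip-bot and the weld-bot.  [the marsh camp: — | the dry ground: the cut-bot, the drill-bot, the grip-bot, the paint-bot, the scan-bot, the sort-bot, the weld-bot]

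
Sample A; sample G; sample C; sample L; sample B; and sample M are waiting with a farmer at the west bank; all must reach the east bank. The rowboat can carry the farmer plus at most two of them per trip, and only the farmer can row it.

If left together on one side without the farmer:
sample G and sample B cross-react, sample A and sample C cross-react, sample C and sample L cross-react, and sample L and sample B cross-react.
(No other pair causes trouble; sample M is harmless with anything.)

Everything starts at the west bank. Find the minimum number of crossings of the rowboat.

7

Counting alone: the farmer can take at most 2 across per trip to the east bank, so moving all 6 needs at least 3 loaded trips out, with a return between consecutive ones — at least 5 crossings.
The safety rule pushes this higher. Following every safe sequence of crossings, the most of the 6 that can be at the east bank as the rowboat arrives there on crossing 5 is 5 — never all 6.
So no plan with fewer than 7 crossings exists, and this one achieves 7:
1. Farmer goes to the east bank with sample B and sample C.  [the west bank: sample A, sample G, sample L, sample M | the east bank: sample B, sample C]
2. Farmer goes back to the west bank alone.  [the west bank: sample A, sample G, sample L, sample M | the east bank: sample B, sample C]
3. Farmer goes to the east bank with sample A and sample G.  [the west bank: sample L, sample M | the east bank: sample A, sample B, sample C, sample G]
4. Farmer goes back to the west bank with sample B and sample C.  [the west bank: sample B, sample C, sample L, sample M | the east bank: sample A, sample G]
5. Farmer goes to the east bank with sample L and sample M.  [the west bank: sample B, sample C | the east bank: sample A, sample G, sample L, sample M]
6. Farmer goes back to the west bank alone.  [the west bank: sample B, sample C | the east bank: sample A, sample G, sample L, sample M]
7. Farmer goes to the east bank with sample B and sample C.  [the west bank: — | the east bank: sample A, sample B, sample C, sample G, sample L, sample M]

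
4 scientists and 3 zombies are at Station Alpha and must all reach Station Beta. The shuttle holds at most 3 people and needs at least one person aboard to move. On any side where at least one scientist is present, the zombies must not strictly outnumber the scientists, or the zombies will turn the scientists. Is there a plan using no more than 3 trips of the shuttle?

No

Counting alone: each trip to Station Beta takes at most 3 across and each return brings at least 1 back, so after t trips out (and t−1 returns) at most 3t − (t−1) of the 7 are across; that first reaches 7 at t = 3, so at least 5 crossings are needed.
Since 3 < 5, 3 crossings cannot be enough. (The shortest complete plan in fact takes 5:)
1. 3 zombies → Station Beta.  (Station Alpha: 4S 0Z; Station Beta: 0S 3Z)
2. 1 zombie ← Station Alpha.  (Station Alpha: 4S 1Z; Station Beta: 0S 2Z)
3. 3 scientists → Station Beta.  (Station Alpha: 1S 1Z; Station Beta: 3S 2Z)
4. 1 scientist ← Station Alpha.  (Station Alpha: 2S 1Z; Station Beta: 2S 2Z)
5. 2 scientists and 1 zombie → Station Beta.  (Station Alpha: 0S 0Z; Station Beta: 4S 3Z)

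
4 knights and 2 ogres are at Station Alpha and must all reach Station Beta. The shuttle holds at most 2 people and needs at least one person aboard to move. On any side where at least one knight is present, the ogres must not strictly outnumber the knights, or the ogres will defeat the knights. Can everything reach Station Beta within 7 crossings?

No

Counting alone: each trip to Station Beta takes at most 2 across and each return brings at least 1 back, so after t trips out (and t−1 returns) at most 2t − (t−1) of the 6 are across; that first reaches 6 at t = 5, so at least 9 crossings are needed.
Since 7 < 9, 7 crossings cannot be enough. (The shortest complete plan in fact takes 9:)
1. 2 ogres → Station Beta.  (Station Alpha: 4K 0O; Station Beta: 0K 2O)
2. 1 ogre ← Station Alpha.  (Station Alpha: 4K 1O; Station Beta: 0K 1O)
3. 2 knights → Station Beta.  (Station Alpha: 2K 1O; Station Beta: 2K 1O)
4. 1 ogre ← Station Alpha.  (Station Alpha: 2K 2O; Station Beta: 2K 0O)
5. 2 ogres → Station Beta.  (Station Alpha: 2K 0O; Station Beta: 2K 2O)
6. 1 ogre ← Station Alpha.  (Station Alpha: 2K 1O; Station Beta: 2K 1O)
7. 1 knight and 1 ogre → Station Beta.  (Station Alpha: 1K 0O; Station Beta: 3K 2O)
8. 1 ogre ← Station Alpha.  (Station Alpha: 1K 1O; Station Beta: 3K 1O)
9. 1 knight and 1 ogre → Station Beta.  (Station Alpha: 0K 0O; Station Beta: 4K 2O)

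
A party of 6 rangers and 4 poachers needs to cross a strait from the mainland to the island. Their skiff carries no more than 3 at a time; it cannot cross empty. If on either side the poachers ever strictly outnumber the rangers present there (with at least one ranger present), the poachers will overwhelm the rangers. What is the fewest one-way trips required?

Counting alone: each trip to the island takes at most 3 across and each return brings at least 1 back, so after t trips out (and t−1 returns) at most 3t − (t−1) of the 10 are across; that first reaches 10 at t = 5, so at least 9 crossings are needed.
The plan below uses exactly 9 crossings, so it is optimal:
1. 2 poachers → the island.  (the mainland: 6R 2P; the island: 0R 2P)
2. 1 poacher ← the mainland.  (the mainland: 6R 3P; the island: 0R 1P)
3. 3 poachers → the island.  (the mainland: 6R 0P; the island: 0R 4P)
4. 1 poacher ← the mainland.  (the mainland: 6R 1P; the island: 0R 3P)
5. 3 rangers → the island.  (the mainland: 3R 1P; the island: 3R 3P)
6. 1 poacher ← the mainland.  (the mainland: 3R 2P; the island: 3R 2P)
7. 1 ranger and 2 poachers → the island.  (the mainland: 2R 0P; the island: 4R 4P)
8. 1 poacher ← the mainland.  (the mainland: 2R 1P; the island: 4R 3P)
9. 2 rangers and 1 poacher → the island.  (the mainland: 0R 0P; the island: 6R 4P)

9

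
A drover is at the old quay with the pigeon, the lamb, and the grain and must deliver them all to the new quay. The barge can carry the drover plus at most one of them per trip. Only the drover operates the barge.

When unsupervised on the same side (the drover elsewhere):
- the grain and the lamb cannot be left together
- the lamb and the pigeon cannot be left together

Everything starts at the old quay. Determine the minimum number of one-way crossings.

Counting alone: the drover can take at most 1 across per trip to the new quay, so moving all 3 needs at least 3 loaded trips out, with a return between consecutive ones — at least 5 crossings.
The safety rule pushes this higher. Following every safe sequence of crossings, the most of the 3 that can be at the new quay as the barge arrives there on crossing 5 is 2 — never all 3.
So no plan with fewer than 7 crossings exists, and this one achieves 7:
1. Drover goes to the new quay with the lamb.  [the old quay: the grain, the pigeon | the new quay: the lamb]
2. Drover goes back to the old quay alone.  [the old quay: the grain, the pigeon | the new quay: the lamb]
3. Drover goes to the new quay with the pigeon.  [the old quay: the grain | the new quay: the lamb, the pigeon]
4. Drover goes back to the old quay with the lamb.  [the old quay: the grain, the lamb | the new quay: the pigeon]
5. Drover goes to the new quay with the grain.  [the old quay: the lamb | the new quay: the grain, the pigeon]
6. Drover goes back to the old quay alone.  [the old quay: the lamb | the new quay: the grain, the pigeon]
7. Drover goes to the new quay with the lamb.  [the old quay: — | the new quay: the grain, the lamb, the pigeon]

7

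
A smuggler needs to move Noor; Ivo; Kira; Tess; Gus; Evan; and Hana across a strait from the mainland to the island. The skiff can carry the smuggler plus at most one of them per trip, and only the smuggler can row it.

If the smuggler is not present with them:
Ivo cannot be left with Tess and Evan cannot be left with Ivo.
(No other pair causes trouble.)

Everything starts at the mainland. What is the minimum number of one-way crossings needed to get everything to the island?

Counting alone: the smuggler can take at most 1 across per trip to the island, so moving all 7 needs at least 7 loaded trips out, with a return between consecutive ones — at least 13 crossings.
The safety rule pushes this higher. Following every safe sequence of crossings, the most of the 7 that can be at the island as the skiff arrives there on crossing 13 is 6 — never all 7.
So no plan with fewer than 15 crossings exists, and this one achieves 15:
1. Smuggler goes to the island with Ivo.  [the mainland: Evan, Gus, Hana, Kira, Noor, Tess | the island: Ivo]
2. Smuggler goes back to the mainland alone.  [the mainland: Evan, Gus, Hana, Kira, Noor, Tess | the island: Ivo]
3. Smuggler goes to the island with Noor.  [the mainland: Evan, Gus, Hana, Kira, Tess | the island: Ivo, Noor]
4. Smuggler goes back to the mainland alone.  [the mainland: Evan, Gus, Hana, Kira, Tess | the island: Ivo, Noor]
5. Smuggler goes to the island with Kira.  [the mainland: Evan, Gus, Hana, Tess | the island: Ivo, Kira, Noor]
6. Smuggler goes back to the mainland alone.  [the mainland: Evan, Gus, Hana, Tess | the island: Ivo, Kira, Noor]
7. Smuggler goes to the island with Tess.  [the mainland: Evan, Gus, Hana | the island: Ivo, Kira, Noor, Tess]
8. Smuggler goes back to the mainland with Ivo.  [the mainland: Evan, Gus, Hana, Ivo | the island: Kira, Noor, Tess]
9. Smuggler goes to the island with Evan.  [the mainland: Gus, Hana, Ivo | the island: Evan, Kira, Noor, Tess]
10. Smuggler goes back to the mainland alone.  [the mainland: Gus, Hana, Ivo | the island: Evan, Kira, Noor, Tess]
11. Smuggler goes to the island with Gus.  [the mainland: Hana, Ivo | the island: Evan, Gus, Kira, Noor, Tess]
12. Smuggler goes back to the mainland alone.  [the mainland: Hana, Ivo | the island: Evan, Gus, Kira, Noor, Tess]
13. Smuggler goes to the island with Hana.  [the mainland: Ivo | the island: Evan, Gus, Hana, Kira, Noor, Tess]
14. Smuggler goes back to the mainland alone.  [the mainland: Ivo | the island: Evan, Gus, Hana, Kira, Noor, Tess]
15. Smuggler goes to the island with Ivo.  [the mainland: — | the island: Evan, Gus, Hana, Ivo, Kira, Noor, Tess]

15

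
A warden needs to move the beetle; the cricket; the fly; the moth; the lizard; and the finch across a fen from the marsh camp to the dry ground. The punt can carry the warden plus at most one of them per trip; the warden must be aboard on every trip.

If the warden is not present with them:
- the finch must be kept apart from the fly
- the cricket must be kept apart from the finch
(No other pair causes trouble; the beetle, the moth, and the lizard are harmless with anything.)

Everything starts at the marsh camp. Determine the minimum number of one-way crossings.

Counting alone: the warden can take at most 1 across per trip to the dry ground, so moving all 6 needs at least 6 loaded trips out, with a return between consecutive ones — at least 11 crossings.
The safety rule pushes this higher. Following every safe sequence of crossings, the most of the 6 that can be at the dry ground as the punt arrives there on crossing 11 is 5 — never all 6.
So no plan with fewer than 13 crossings exists, and this one achieves 13:
1. Warden goes to the dry ground with the finch.  [the marsh camp: the beetle, the cricket, the fly, the lizard, the moth | the dry ground: the finch]
2. Warden goes back to the marsh camp alone.  [the marsh camp: the beetle, the cricket, the fly, the lizard, the moth | the dry ground: the finch]
3. Warden goes to the dry ground with the beetle.  [the marsh camp: the cricket, the fly, the lizard, the moth | the dry ground: the beetle, the finch]
4. Warden goes back to the marsh camp alone.  [the marsh camp: the cricket, the fly, the lizard, the moth | the dry ground: the beetle, the finch]
5. Warden goes to the dry ground with the cricket.  [the marsh camp: the fly, the lizard, the moth | the dry ground: the beetle, the cricket, the finch]
6. Warden goes back to the marsh camp with the finch.  [the marsh camp: the finch, the fly, the lizard, the moth | the dry ground: the beetle, the cricket]
7. Warden goes to the dry ground with the fly.  [the marsh camp: the finch, the lizard, the moth | the dry ground: the beetle, the cricket, the fly]
8. Warden goes back to the marsh camp alone.  [the marsh camp: the finch, the lizard, the moth | the dry ground: the beetle, the cricket, the fly]
9. Warden goes to the dry ground with the moth.  [the marsh camp: the finch, the lizard | the dry ground: the beetle, the cricket, the fly, the moth]
10. Warden goes back to the marsh camp alone.  [the marsh camp: the finch, the lizard | the dry ground: the beetle, the cricket, the fly, the moth]
11. Warden goes to the dry ground with the lizard.  [the marsh camp: the finch | the dry ground: the beetle, the cricket, the fly, the lizard, the moth]
12. Warden goes back to the marsh camp alone.  [the marsh camp: the finch | the dry ground: the beetle, the cricket, the fly, the lizard, the moth]
13. Warden goes to the dry ground with the finch.  [the marsh camp: — | the dry ground: the beetle, the cricket, the finch, the fly, the lizard, the moth]

13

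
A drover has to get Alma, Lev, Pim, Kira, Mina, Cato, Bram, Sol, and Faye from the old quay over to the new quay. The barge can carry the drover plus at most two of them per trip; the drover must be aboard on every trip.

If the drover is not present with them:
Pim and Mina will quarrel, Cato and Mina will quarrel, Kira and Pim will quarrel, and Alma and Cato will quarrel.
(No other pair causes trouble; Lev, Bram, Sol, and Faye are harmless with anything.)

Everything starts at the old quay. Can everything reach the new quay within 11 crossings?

Yes

Yes — this plan uses 11 crossings (≤ 11):
1. Drover goes to the new quay with Cato and Pim.  [the old quay: Alma, Bram, Faye, Kira, Lev, Mina, Sol | the new quay: Cato, Pim]
2. Drover goes back to the old quay alone.  [the old quay: Alma, Bram, Faye, Kira, Lev, Mina, Sol | the new quay: Cato, Pim]
3. Drover goes to the new quay with Alma.  [the old quay: Bram, Faye, Kira, Lev, Mina, Sol | the new quay: Alma, Cato, Pim]
4. Drover goes back to the old quay with Cato.  [the old quay: Bram, Cato, Faye, Kira, Lev, Mina, Sol | the new quay: Alma, Pim]
5. Drover goes to the new quay with Lev and Mina.  [the old quay: Bram, Cato, Faye, Kira, Sol | the new quay: Alma, Lev, Mina, Pim]
6. Drover goes back to the old quay with Pim.  [the old quay: Bram, Cato, Faye, Kira, Pim, Sol | the new quay: Alma, Lev, Mina]
7. Drover goes to the new quay with Bram and Kira.  [the old quay: Cato, Faye, Pim, Sol | the new quay: Alma, Bram, Kira, Lev, Mina]
8. Drover goes back to the old quay alone.  [the old quay: Cato, Faye, Pim, Sol | the new quay: Alma, Bram, Kira, Lev, Mina]
9. Drover goes to the new quay with Faye and Sol.  [the old quay: Cato, Pim | the new quay: Alma, Bram, Faye, Kira, Lev, Mina, Sol]
10. Drover goes back to the old quay alone.  [the old quay: Cato, Pim | the new quay: Alma, Bram, Faye, Kira, Lev, Mina, Sol]
11. Drover goes to the new quay with Cato and Pim.  [the old quay: — | the new quay: Alma, Bram, Cato, Faye, Kira, Lev, Mina, Pim, Sol]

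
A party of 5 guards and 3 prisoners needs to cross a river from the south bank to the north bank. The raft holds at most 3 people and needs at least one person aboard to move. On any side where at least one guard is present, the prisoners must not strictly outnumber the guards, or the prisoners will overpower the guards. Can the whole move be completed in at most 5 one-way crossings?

No

Counting alone: each trip to the north bank takes at most 3 across and each return brings at least 1 back, so after t trips out (and t−1 returns) at most 3t − (t−1) of the 8 are across; that first reaches 8 at t = 4, so at least 7 crossings are needed.
Since 5 < 7, 5 crossings cannot be enough. (The shortest complete plan in fact takes 7:)
1. 2 prisoners → the north bank.  (the south bank: 5G 1P; the north bank: 0G 2P)
2. 1 prisoner ← the south bank.  (the south bank: 5G 2P; the north bank: 0G 1P)
3. 2 guards and 1 prisoner → the north bank.  (the south bank: 3G 1P; the north bank: 2G 2P)
4. 1 prisoner ← the south bank.  (the south bank: 3G 2P; the north bank: 2G 1P)
5. 1 guard and 2 prisoners → the north bank.  (the south bank: 2G 0P; the north bank: 3G 3P)
6. 1 prisoner ← the south bank.  (the south bank: 2G 1P; the north bank: 3G 2P)
7. 2 guards and 1 prisoner → the north bank.  (the south bank: 0G 0P; the north bank: 5G 3P)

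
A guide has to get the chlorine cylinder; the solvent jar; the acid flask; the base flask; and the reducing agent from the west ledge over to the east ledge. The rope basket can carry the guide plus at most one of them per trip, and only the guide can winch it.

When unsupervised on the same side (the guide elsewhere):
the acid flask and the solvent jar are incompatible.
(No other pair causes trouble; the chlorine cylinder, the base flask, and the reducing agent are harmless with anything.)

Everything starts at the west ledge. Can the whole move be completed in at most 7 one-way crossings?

No

Counting alone: the guide can take at most 1 across per trip to the east ledge, so moving all 5 needs at least 5 loaded trips out, with a return between consecutive ones — at least 9 crossings.
Since 7 < 9, 7 crossings cannot be enough. (The shortest complete plan in fact takes 9:)
1. Guide goes to the east ledge with the solvent jar.
2. Guide goes back to the west ledge alone.
3. Guide goes to the east ledge with the chlorine cylinder.
4. Guide goes back to the west ledge alone.
5. Guide goes to the east ledge with the base flask.
6. Guide goes back to the west ledge alone.
7. Guide goes to the east ledge with the reducing agent.
8. Guide goes back to the west ledge alone.
9. Guide goes to the east ledge with the acid flask.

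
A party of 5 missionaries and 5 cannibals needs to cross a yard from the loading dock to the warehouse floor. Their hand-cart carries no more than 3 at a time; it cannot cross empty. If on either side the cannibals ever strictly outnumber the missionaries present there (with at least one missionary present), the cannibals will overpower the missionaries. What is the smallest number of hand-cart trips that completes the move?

11

Counting alone: each trip to the warehouse floor takes at most 3 across and each return brings at least 1 back, so after t trips out (and t−1 returns) at most 3t − (t−1) of the 10 are across; that first reaches 10 at t = 5, so at least 9 crossings are needed.
The safety rule pushes this higher. Following every safe sequence of crossings, the most of the 10 that can be at the warehouse floor as the hand-cart arrives there on crossing 9 is 9 — never all 10.
So no plan with fewer than 11 crossings exists, and this one achieves 11:
1. 2 cannibals → the warehouse floor.  (the loading dock: 5M 3C; the warehouse floor: 0M 2C)
2. 1 cannibal ← the loading dock.  (the loading dock: 5M 4C; the warehouse floor: 0M 1C)
3. 3 cannibals → the warehouse floor.  (the loading dock: 5M 1C; the warehouse floor: 0M 4C)
4. 1 cannibal ← the loading dock.  (the loading dock: 5M 2C; the warehouse floor: 0M 3C)
5. 3 missionaries → the warehouse floor.  (the loading dock: 2M 2C; the warehouse floor: 3M 3C)
6. 1 missionary and 1 cannibal ← the loading dock.  (the loading dock: 3M 3C; the warehouse floor: 2M 2C)
7. 3 missionaries → the warehouse floor.  (the loading dock: 0M 3C; the warehouse floor: 5M 2C)
8. 1 cannibal ← the loading dock.  (the loading dock: 0M 4C; the warehouse floor: 5M 1C)
9. 2 cannibals → the warehouse floor.  (the loading dock: 0M 2C; the warehouse floor: 5M 3C)
10. 1 cannibal ← the loading dock.  (the loading dock: 0M 3C; the warehouse floor: 5M 2C)
11. 3 cannibals → the warehouse floor.  (the loading dock: 0M 0C; the warehouse floor: 5M 5C)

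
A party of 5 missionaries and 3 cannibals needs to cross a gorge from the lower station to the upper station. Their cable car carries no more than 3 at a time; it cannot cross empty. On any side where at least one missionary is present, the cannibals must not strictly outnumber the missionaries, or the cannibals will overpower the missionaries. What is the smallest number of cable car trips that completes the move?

7

Counting alone: each trip to the upper station takes at most 3 across and each return brings at least 1 back, so after t trips out (and t−1 returns) at most 3t − (t−1) of the 8 are across; that first reaches 8 at t = 4, so at least 7 crossings are needed.
The plan below uses exactly 7 crossings, so it is optimal:
1. 2 cannibals → the upper station.  (the lower station: 5M 1C; the upper station: 0M 2C)
2. 1 cannibal ← the lower station.  (the lower station: 5M 2C; the upper station: 0M 1C)
3. 2 missionaries and 1 cannibal → the upper station.  (the lower station: 3M 1C; the upper station: 2M 2C)
4. 1 cannibal ← the lower station.  (the lower station: 3M 2C; the upper station: 2M 1C)
5. 1 missionary and 2 cannibals → the upper station.  (the lower station: 2M 0C; the upper station: 3M 3C)
6. 1 cannibal ← the lower station.  (the lower station: 2M 1C; the upper station: 3M 2C)
7. 2 missionaries and 1 cannibal → the upper station.  (the lower station: 0M 0C; the upper station: 5M 3C)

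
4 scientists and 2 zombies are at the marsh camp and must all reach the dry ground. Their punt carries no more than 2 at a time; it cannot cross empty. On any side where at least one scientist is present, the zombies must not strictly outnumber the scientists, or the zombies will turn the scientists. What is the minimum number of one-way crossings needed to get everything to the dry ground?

9

Counting alone: each trip to the dry ground takes at most 2 across and each return brings at least 1 back, so after t trips out (and t−1 returns) at most 2t − (t−1) of the 6 are across; that first reaches 6 at t = 5, so at least 9 crossings are needed.
The plan below uses exactly 9 crossings, so it is optimal:
1. 2 zombies → the dry ground.  (the marsh camp: 4S 0Z; the dry ground: 0S 2Z)
2. 1 zombie ← the marsh camp.  (the marsh camp: 4S 1Z; the dry ground: 0S 1Z)
3. 2 scientists → the dry ground.  (the marsh camp: 2S 1Z; the dry ground: 2S 1Z)
4. 1 zombie ← the marsh camp.  (the marsh camp: 2S 2Z; the dry ground: 2S 0Z)
5. 2 zombies → the dry ground.  (the marsh camp: 2S 0Z; the dry ground: 2S 2Z)
6. 1 zombie ← the marsh camp.  (the marsh camp: 2S 1Z; the dry ground: 2S 1Z)
7. 1 scientist and 1 zombie → the dry ground.  (the marsh camp: 1S 0Z; the dry ground: 3S 2Z)
8. 1 zombie ← the marsh camp.  (the marsh camp: 1S 1Z; the dry ground: 3S 1Z)
9. 1 scientist and 1 zombie → the dry ground.  (the marsh camp: 0S 0Z; the dry ground: 4S 2Z)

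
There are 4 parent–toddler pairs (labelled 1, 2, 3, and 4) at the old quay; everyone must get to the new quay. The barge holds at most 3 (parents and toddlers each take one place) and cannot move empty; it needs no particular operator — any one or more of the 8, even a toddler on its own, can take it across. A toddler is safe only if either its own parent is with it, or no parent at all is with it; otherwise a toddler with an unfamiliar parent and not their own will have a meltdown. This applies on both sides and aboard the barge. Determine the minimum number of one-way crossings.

Counting alone: each trip to the new quay takes at most 3 across and each return brings at least 1 back, so after t trips out (and t−1 returns) at most 3t − (t−1) of the 8 are across; that first reaches 8 at t = 4, so at least 7 crossings are needed.
The safety rule pushes this higher. Following every safe sequence of crossings, the most of the 8 that can be at the new quay as the barge arrives there on crossing 7 is 7 — never all 8.
So no plan with fewer than 9 crossings exists, and this one achieves 9:
1. parent 1 and toddler 1 cross → the new quay.
2. parent 1 crosses ← the old quay.
3. parent 1, parent 2, and toddler 2 cross → the new quay.
4. parent 1 and toddler 1 cross ← the old quay.
5. parent 1, parent 3, and parent 4 cross → the new quay.
6. toddler 2 crosses ← the old quay.
7. toddler 1 and toddler 2 cross → the new quay.
8. toddler 1 crosses ← the old quay.
9. toddler 1, toddler 3, and toddler 4 cross → the new quay.

9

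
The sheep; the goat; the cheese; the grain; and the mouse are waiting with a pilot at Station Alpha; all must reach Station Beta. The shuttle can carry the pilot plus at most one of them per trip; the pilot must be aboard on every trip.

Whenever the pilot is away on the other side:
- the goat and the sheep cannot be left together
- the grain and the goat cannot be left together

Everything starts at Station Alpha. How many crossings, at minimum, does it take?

11

Counting alone: the pilot can take at most 1 across per trip to Station Beta, so moving all 5 needs at least 5 loaded trips out, with a return between consecutive ones — at least 9 crossings.
The safety rule pushes this higher. Following every safe sequence of crossings, the most of the 5 that can be at Station Beta as the shuttle arrives there on crossing 9 is 4 — never all 5.
So no plan with fewer than 11 crossings exists, and this one achieves 11:
1. Pilot goes to Station Beta with the goat.  [Station Alpha: the cheese, the grain, the mouse, the sheep | Station Beta: the goat]
2. Pilot goes back to Station Alpha alone.  [Station Alpha: the cheese, the grain, the mouse, the sheep | Station Beta: the goat]
3. Pilot goes to Station Beta with the sheep.  [Station Alpha: the cheese, the grain, the mouse | Station Beta: the goat, the sheep]
4. Pilot goes back to Station Alpha with the goat.  [Station Alpha: the cheese, the goat, the grain, the mouse | Station Beta: the sheep]
5. Pilot goes to Station Beta with the grain.  [Station Alpha: the cheese, the goat, the mouse | Station Beta: the grain, the sheep]
6. Pilot goes back to Station Alpha alone.  [Station Alpha: the cheese, the goat, the mouse | Station Beta: the grain, the sheep]
7. Pilot goes to Station Beta with the cheese.  [Station Alpha: the goat, the mouse | Station Beta: the cheese, the grain, the sheep]
8. Pilot goes back to Station Alpha alone.  [Station Alpha: the goat, the mouse | Station Beta: the cheese, the grain, the sheep]
9. Pilot goes to Station Beta with the mouse.  [Station Alpha: the goat | Station Beta: the cheese, the grain, the mouse, the sheep]
10. Pilot goes back to Station Alpha alone.  [Station Alpha: the goat | Station Beta: the cheese, the grain, the mouse, the sheep]
11. Pilot goes to Station Beta with the goat.  [Station Alpha: — | Station Beta: the cheese, the goat, the grain, the mouse, the sheep]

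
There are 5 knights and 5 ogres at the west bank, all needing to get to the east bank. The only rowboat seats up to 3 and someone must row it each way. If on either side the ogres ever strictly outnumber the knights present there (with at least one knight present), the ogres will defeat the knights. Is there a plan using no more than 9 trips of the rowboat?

Counting alone: each trip to the east bank takes at most 3 across and each return brings at least 1 back, so after t trips out (and t−1 returns) at most 3t − (t−1) of the 10 are across; that first reaches 10 at t = 5, so at least 9 crossings are needed.
The safety rule pushes this higher. Following every safe sequence of crossings, the most of the 10 that can be at the east bank as the rowboat arrives there on crossing 9 is 9 — never all 10.
So the move cannot be finished within 9 crossings. (The shortest complete plan takes 11:)
1. 2 ogres → the east bank.  (the west bank: 5K 3O; the east bank: 0K 2O)
2. 1 ogre ← the west bank.  (the west bank: 5K 4O; the east bank: 0K 1O)
3. 3 ogres → the east bank.  (the west bank: 5K 1O; the east bank: 0K 4O)
4. 1 ogre ← the west bank.  (the west bank: 5K 2O; the east bank: 0K 3O)
5. 3 knights → the east bank.  (the west bank: 2K 2O; the east bank: 3K 3O)
6. 1 knight and 1 ogre ← the west bank.  (the west bank: 3K 3O; the east bank: 2K 2O)
7. 3 knights → the east bank.  (the west bank: 0K 3O; the east bank: 5K 2O)
8. 1 ogre ← the west bank.  (the west bank: 0K 4O; the east bank: 5K 1O)
9. 2 ogres → the east bank.  (the west bank: 0K 2O; the east bank: 5K 3O)
10. 1 ogre ← the west bank.  (the west bank: 0K 3O; the east bank: 5K 2O)
11. 3 ogres → the east bank.  (the west bank: 0K 0O; the east bank: 5K 5O)

No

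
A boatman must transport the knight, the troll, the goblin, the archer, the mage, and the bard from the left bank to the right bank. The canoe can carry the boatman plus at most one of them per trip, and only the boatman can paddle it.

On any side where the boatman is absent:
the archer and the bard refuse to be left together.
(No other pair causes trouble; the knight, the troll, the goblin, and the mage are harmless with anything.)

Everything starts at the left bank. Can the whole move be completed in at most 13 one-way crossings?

Yes — this plan uses 11 crossings (≤ 13):
1. Boatman goes to the right bank with the archer.
2. Boatman goes back to the left bank alone.
3. Boatman goes to the right bank with the knight.
4. Boatman goes back to the left bank alone.
5. Boatman goes to the right bank with the troll.
6. Boatman goes back to the left bank alone.
7. Boatman goes to the right bank with the goblin.
8. Boatman goes back to the left bank alone.
9. Boatman goes to the right bank with the mage.
10. Boatman goes back to the left bank alone.
11. Boatman goes to the right bank with the bard.

Yes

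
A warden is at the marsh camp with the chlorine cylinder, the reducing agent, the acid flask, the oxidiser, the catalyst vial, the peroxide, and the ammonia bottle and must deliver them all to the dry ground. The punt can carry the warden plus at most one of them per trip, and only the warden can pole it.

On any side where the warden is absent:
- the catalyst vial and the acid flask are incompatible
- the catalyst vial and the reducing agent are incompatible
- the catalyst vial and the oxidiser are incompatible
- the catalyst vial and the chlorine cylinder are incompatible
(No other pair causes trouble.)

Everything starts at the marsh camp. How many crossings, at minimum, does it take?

impossible

Following every safe sequence of crossings from the start, the most of the 7 that can be at the dry ground as the punt arrives there on crossings 1, 3, 5, 7 is 1, 2, 3, 4 respectively; the best ever achieved is 4 of 7.
From crossing 9 on, no configuration arises that was not already reachable earlier: only 44 distinct safe configurations (who is on which side, and where the punt is) can ever be reached, none of them has everyone across, and every continuation just revisits them. So no valid plan exists.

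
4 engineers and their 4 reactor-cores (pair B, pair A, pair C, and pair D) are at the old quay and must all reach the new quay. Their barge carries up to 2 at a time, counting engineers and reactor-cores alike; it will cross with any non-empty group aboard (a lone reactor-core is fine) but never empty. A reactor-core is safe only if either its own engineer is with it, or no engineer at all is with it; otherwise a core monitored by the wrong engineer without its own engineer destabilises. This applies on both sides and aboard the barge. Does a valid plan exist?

No

Following every safe sequence of crossings from the start, the most of the 8 that can be at the new quay as the barge arrives there on crossings 1, 3, 5 is 2, 3, 4 respectively; the best ever achieved is 4 of 8.
From crossing 7 on, no configuration arises that was not already reachable earlier: only 44 distinct safe configurations (who is on which side, and where the barge is) can ever be reached, none of them has everyone across, and every continuation just revisits them. So no valid plan exists.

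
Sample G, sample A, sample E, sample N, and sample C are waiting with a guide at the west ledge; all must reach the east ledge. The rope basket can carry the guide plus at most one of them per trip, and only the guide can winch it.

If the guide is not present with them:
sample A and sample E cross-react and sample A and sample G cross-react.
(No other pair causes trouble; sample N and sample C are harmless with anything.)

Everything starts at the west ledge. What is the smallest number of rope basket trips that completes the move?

Counting alone: the guide can take at most 1 across per trip to the east ledge, so moving all 5 needs at least 5 loaded trips out, with a return between consecutive ones — at least 9 crossings.
The safety rule pushes this higher. Following every safe sequence of crossings, the most of the 5 that can be at the east ledge as the rope basket arrives there on crossing 9 is 4 — never all 5.
So no plan with fewer than 11 crossings exists, and this one achieves 11:
1. Guide goes to the east ledge with sample A.  [the west ledge: sample C, sample E, sample G, sample N | the east ledge: sample A]
2. Guide goes back to the west ledge alone.  [the west ledge: sample C, sample E, sample G, sample N | the east ledge: sample A]
3. Guide goes to the east ledge with sample G.  [the west ledge: sample C, sample E, sample N | the east ledge: sample A, sample G]
4. Guide goes back to the west ledge with sample A.  [the west ledge: sample A, sample C, sample E, sample N | the east ledge: sample G]
5. Guide goes to the east ledge with sample E.  [the west ledge: sample A, sample C, sample N | the east ledge: sample E, sample G]
6. Guide goes back to the west ledge alone.  [the west ledge: sample A, sample C, sample N | the east ledge: sample E, sample G]
7. Guide goes to the east ledge with sample N.  [the west ledge: sample A, sample C | the east ledge: sample E, sample G, sample N]
8. Guide goes back to the west ledge alone.  [the west ledge: sample A, sample C | the east ledge: sample E, sample G, sample N]
9. Guide goes to the east ledge with sample C.  [the west ledge: sample A | the east ledge: sample C, sample E, sample G, sample N]
10. Guide goes back to the west ledge alone.  [the west ledge: sample A | the east ledge: sample C, sample E, sample G, sample N]
11. Guide goes to the east ledge with sample A.  [the west ledge: — | the east ledge: sample A, sample C, sample E, sample G, sample N]

11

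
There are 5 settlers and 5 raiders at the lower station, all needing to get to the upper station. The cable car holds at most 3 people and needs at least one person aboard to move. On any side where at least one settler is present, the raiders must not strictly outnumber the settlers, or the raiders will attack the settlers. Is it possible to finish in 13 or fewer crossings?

Yes — this plan uses 11 crossings (≤ 13):
1. 2 raiders → the upper station.  (the lower station: 5S 3R; the upper station: 0S 2R)
2. 1 raider ← the lower station.  (the lower station: 5S 4R; the upper station: 0S 1R)
3. 3 raiders → the upper station.  (the lower station: 5S 1R; the upper station: 0S 4R)
4. 1 raider ← the lower station.  (the lower station: 5S 2R; the upper station: 0S 3R)
5. 3 settlers → the upper station.  (the lower station: 2S 2R; the upper station: 3S 3R)
6. 1 settler and 1 raider ← the lower station.  (the lower station: 3S 3R; the upper station: 2S 2R)
7. 3 settlers → the upper station.  (the lower station: 0S 3R; the upper station: 5S 2R)
8. 1 raider ← the lower station.  (the lower station: 0S 4R; the upper station: 5S 1R)
9. 2 raiders → the upper station.  (the lower station: 0S 2R; the upper station: 5S 3R)
10. 1 raider ← the lower station.  (the lower station: 0S 3R; the upper station: 5S 2R)
11. 3 raiders → the upper station.  (the lower station: 0S 0R; the upper station: 5S 5R)

Yes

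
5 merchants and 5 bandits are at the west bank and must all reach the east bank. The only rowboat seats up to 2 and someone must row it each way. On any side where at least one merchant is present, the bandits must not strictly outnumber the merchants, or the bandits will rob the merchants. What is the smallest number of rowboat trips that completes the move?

Following every safe sequence of crossings from the start, the most of the 10 that can be at the east bank as the rowboat arrives there on crossings 1, 3, 5, 7 is 2, 3, 4, 5 respectively; the best ever achieved is 5 of 10.
From crossing 9 on, no configuration arises that was not already reachable earlier: only 13 distinct safe configurations (who is on which side, and where the rowboat is) can ever be reached, none of them has everyone across, and every continuation just revisits them. They are: 0 merchants + 0 bandits across (rowboat back at the start); 0 merchants + 1 bandit across (rowboat there); 0 merchants + 1 bandit across (rowboat back at the start); 0 merchants + 2 bandits across (rowboat there); 0 merchants + 2 bandits across (rowboat back at the start); 0 merchants + 3 bandits across (rowboat there); 0 merchants + 3 bandits across (rowboat back at the start); 0 merchants + 4 bandits across (rowboat there); 0 merchants + 4 bandits across (rowboat back at the start); 0 merchants + 5 bandits across (rowboat there); 1 merchant + 1 bandit across (rowboat there); 1 merchant + 1 bandit across (rowboat back at the start); 2 merchants + 2 bandits across (rowboat there). So no valid plan exists.

impossible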